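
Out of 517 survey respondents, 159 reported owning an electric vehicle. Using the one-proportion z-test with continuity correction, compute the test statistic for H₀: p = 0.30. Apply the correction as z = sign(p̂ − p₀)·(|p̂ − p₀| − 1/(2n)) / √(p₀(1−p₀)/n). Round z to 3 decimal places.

The sample proportion is 159/517 = 0.30754. p̂ − p₀ = 0.007544.
Continuity correction 1/(2n) = 1/1034 = 0.000967.
Corrected numerator: |0.007544| − 0.000967 = 0.006577.
Under H₀, SE = √(p₀(1−p₀)/n) = √(0.30·0.70/517) = √0.000406190 = 0.020154.
z = +0.006577/0.020154 = 0.326.

z = 0.326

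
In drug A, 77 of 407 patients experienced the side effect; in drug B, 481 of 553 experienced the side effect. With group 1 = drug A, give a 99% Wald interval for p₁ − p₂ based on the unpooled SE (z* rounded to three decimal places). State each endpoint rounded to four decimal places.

(-0.7427, -0.6185)

p̂₁ = 0.18919, p̂₂ = 0.86980, so the observed difference is -0.68061.
SE = √(0.000376896 + 0.000204787) = √0.000581683 = 0.024118.
The 99% critical value is z* = 2.576. Margin of error = 0.06213.
So the interval runs from -0.7427 to -0.6185.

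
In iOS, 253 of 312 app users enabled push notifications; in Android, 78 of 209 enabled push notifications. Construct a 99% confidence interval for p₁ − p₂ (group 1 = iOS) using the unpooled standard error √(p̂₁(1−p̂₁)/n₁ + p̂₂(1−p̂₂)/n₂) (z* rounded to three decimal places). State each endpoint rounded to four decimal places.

(0.3343, 0.5411)

p̂₁ = 253/312 = 0.81090, p̂₂ = 78/209 = 0.37321; p̂₁ − p̂₂ = 0.43769.
Unpooled SE = √(p̂₁(1−p̂₁)/n₁ + p̂₂(1−p̂₂)/n₂) = √(0.000491483 + 0.001119250) = 0.040134.
z* = 2.576 at the 99% level. Margin = 2.576·0.040134 = 0.10339.
CI: 0.43769 ± 0.10339 = (0.3343, 0.5411).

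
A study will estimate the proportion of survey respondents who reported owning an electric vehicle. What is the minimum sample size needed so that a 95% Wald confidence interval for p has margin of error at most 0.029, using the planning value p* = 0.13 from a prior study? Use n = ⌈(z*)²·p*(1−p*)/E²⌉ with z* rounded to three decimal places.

n = 517

For 95% confidence, z* = 1.960.
p*(1−p*) = 0.13·0.87 = 0.1131.
Required n before rounding: 3.841600 × 0.1131 / 0.029² = 516.629.
⌈516.629⌉ = 517.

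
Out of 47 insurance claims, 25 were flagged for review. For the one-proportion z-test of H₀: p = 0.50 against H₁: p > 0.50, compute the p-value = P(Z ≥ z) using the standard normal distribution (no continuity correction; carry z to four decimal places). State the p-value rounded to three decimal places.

p̂ = 25/47 = 0.53191.
Null standard error: √(0.50·0.50/47) = √0.005319149 = 0.072932.
z = (p̂ − p₀)/SE = (25/47 − 0.50)/0.072932 ≈ 0.4376.
From the standard normal, P(Z ≥ z) = 0.331.

p-value = 0.331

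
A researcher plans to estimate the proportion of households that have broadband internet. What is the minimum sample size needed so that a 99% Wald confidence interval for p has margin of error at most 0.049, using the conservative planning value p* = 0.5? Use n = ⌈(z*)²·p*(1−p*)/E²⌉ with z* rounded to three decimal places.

n = 691

z* = 2.576 at the 99% level.
p*(1−p*) = 0.2500.
Required n before rounding: 6.635776 × 0.2500 / 0.049² = 690.939.
Rounding up, n = 691.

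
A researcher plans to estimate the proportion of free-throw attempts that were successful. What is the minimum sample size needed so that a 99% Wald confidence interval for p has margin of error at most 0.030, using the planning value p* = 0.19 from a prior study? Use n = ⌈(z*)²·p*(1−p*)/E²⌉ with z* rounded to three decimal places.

The 99% critical value is z* = 2.576.
p*(1−p*) = 0.1539.
Required n before rounding: 6.635776 × 0.1539 / 0.030² = 1134.718.
⌈1134.718⌉ = 1135.

n = 1135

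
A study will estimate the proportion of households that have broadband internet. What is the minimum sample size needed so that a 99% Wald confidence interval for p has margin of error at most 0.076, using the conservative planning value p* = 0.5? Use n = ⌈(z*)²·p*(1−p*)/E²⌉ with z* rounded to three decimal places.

z* = 2.576 at the 99% level.
p*(1−p*) = 0.50·0.50 = 0.2500.
Required n before rounding: 6.635776 × 0.2500 / 0.076² = 287.213.
⌈287.213⌉ = 288.

n = 288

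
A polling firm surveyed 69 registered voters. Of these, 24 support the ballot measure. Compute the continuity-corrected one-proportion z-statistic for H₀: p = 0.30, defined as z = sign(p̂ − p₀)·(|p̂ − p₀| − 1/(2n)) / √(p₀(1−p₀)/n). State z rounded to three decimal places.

z = 0.736

p̂ = 24/69 = 0.34783. p̂ − p₀ = 0.047826.
1/(2n) = 0.007246.
Corrected numerator: |0.047826| − 0.007246 = 0.040580.
Under H₀, SE = √(p₀(1−p₀)/n) = √(0.30·0.70/69) = √0.003043478 = 0.055168.
z = +0.040580/0.055168 = 0.736.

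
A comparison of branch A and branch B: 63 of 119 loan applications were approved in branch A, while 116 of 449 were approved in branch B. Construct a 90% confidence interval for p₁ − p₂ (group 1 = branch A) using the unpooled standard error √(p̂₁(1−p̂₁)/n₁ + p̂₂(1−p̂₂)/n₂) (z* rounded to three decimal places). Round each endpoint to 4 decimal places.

p̂₁ = 0.52941, p̂₂ = 0.25835, so the observed difference is 0.27106.
Unpooled SE = √(p̂₁(1−p̂₁)/n₁ + p̂₂(1−p̂₂)/n₂) = √(0.002093571 + 0.000426740) = 0.050203.
For 90% confidence, z* = 1.645. Margin of error = 0.08258.
Interval: 0.27106 ± 0.08258 → (0.1885, 0.3536).

(0.1885, 0.3536)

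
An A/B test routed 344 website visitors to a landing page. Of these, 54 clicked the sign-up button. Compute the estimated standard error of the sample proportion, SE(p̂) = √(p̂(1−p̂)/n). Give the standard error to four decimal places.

SE = 0.0196

Sample proportion p̂ = 54/344 = 0.15698.
p̂(1−p̂) = 0.132337.
Dividing by n and taking the root: √0.000384701 = 0.0196.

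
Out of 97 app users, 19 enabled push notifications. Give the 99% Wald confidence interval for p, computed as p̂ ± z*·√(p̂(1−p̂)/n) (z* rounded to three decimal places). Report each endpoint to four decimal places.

(0.0921, 0.2997)

The sample proportion is 19/97 = 0.19588.
Standard error of p̂: √(0.157509/97) = √0.001623802 = 0.040296.
For 99% confidence, z* = 2.576.
Margin of error: 2.576 × 0.040296 = 0.10380.
So the interval runs from 0.0921 to 0.2997.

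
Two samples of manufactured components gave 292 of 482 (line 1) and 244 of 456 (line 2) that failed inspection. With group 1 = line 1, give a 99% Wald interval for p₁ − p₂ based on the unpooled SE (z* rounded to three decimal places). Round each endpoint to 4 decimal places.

p̂₁ = 0.60581, p̂₂ = 0.53509, so the observed difference is 0.07072.
SE = √(0.000495445 + 0.000545546) = √0.001040991 = 0.032264.
z* = 2.576 at the 99% level. Margin = 2.576·0.032264 = 0.08311.
Interval: 0.07072 ± 0.08311 → (-0.0124, 0.1538).

(-0.0124, 0.1538)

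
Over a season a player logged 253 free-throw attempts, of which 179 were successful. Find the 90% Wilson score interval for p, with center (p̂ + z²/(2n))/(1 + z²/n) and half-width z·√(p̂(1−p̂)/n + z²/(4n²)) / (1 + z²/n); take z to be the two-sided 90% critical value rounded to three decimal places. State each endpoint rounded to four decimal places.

(0.6585, 0.7522)

Here p̂ = 179/253 = 0.70751 and z = 1.645 (z² = 2.706025).
Denominator 1 + z²/n = 1 + 2.706025/253 = 1.010696.
Center = (0.70751 + 0.005348)/1.010696 = 0.70531.
Radicand: p̂(1−p̂)/n + z²/(4n²) = 0.000817943 + 0.000010569 = 0.000828512.
Half-width = 1.645·√0.000828512/1.010696 = 0.04685.
So the interval runs from 0.6585 to 0.7522.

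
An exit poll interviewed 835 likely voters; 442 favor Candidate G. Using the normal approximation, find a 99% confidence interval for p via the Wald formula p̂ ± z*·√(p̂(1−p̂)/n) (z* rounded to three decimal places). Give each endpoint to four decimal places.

Sample proportion p̂ = 442/835 = 0.52934.
SE(p̂) = √(0.52934·0.47066/835) = 0.017273.
z* = 2.576 at the 99% level.
Margin = 2.576·0.017273 = 0.04450.
CI: 0.52934 ± 0.04450 = (0.4848, 0.5738).

(0.4848, 0.5738)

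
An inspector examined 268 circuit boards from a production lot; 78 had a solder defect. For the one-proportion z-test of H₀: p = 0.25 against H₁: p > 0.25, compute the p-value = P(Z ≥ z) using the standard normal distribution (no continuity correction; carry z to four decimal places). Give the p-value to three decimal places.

p̂ = 78/268 = 0.29104.
Under H₀, SE = √(p₀(1−p₀)/n) = √(0.25·0.75/268) = √0.000699627 = 0.026450.
z = (p̂ − p₀)/SE = (78/268 − 0.25)/0.026450 ≈ 1.5518.
p-value = P(Z ≥ z) with z = 1.5518 → 0.060.

p-value = 0.060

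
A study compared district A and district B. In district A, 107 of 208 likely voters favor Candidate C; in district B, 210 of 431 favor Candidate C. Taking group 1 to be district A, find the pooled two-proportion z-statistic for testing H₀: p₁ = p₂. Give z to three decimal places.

z = 0.644

Sample proportions: p̂₁ = 107/208 = 0.51442 and p̂₂ = 210/431 = 0.48724.
Pooled p̂ = (107+210)/(208+431) = 317/639 = 0.49609.
SE = √[p̂(1−p̂)(1/n₁+1/n₂)] = √[0.49609·0.50391·(1/208+1/431)] ≈ 0.042212.
z = (p̂₁ − p̂₂)/SE = (0.51442 − 0.48724)/0.042212 = 0.02718/0.042212 = 0.644.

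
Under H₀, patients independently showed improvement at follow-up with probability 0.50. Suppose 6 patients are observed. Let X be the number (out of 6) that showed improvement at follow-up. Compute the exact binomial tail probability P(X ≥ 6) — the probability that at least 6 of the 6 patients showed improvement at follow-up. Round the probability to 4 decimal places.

P = 0.0156

X ~ Binomial(n=6, p=0.50).
P(X ≥ 6) = C(6,6)·0.50^6·0.50^0.
= 0.015625 = 0.0156.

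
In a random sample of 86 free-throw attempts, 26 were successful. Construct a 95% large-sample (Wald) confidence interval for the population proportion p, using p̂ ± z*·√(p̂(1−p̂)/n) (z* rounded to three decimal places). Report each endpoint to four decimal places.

(0.2053, 0.3994)

The sample proportion is 26/86 = 0.30233.
Standard error of p̂: √(0.210925/86) = √0.002452614 = 0.049524.
The 95% critical value is z* = 1.960.
Margin of error: 1.960 × 0.049524 = 0.09707.
CI: 0.30233 ± 0.09707 = (0.2053, 0.3994).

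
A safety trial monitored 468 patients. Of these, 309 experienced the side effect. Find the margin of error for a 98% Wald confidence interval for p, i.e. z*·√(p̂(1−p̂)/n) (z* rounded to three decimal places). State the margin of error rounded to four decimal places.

p̂ = 309/468 = 0.66026.
SE = √(p̂(1−p̂)/n) = √(0.224318/468) = 0.021893.
z* = 2.326 at the 98% level.
ME = 2.326·0.021893 = 0.0509.

ME = 0.0509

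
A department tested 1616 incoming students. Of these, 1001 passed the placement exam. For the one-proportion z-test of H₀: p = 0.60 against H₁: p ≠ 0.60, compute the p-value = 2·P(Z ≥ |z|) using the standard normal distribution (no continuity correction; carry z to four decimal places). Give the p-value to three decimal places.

The sample proportion is 1001/1616 = 0.61943.
SE₀ = √(0.60·0.40/1616) = 0.012187.
z = (p̂ − p₀)/SE = (1001/1616 − 0.60)/0.012187 ≈ 1.5944.
From the standard normal, 2·P(Z ≥ |z|) = 0.111.

p-value = 0.111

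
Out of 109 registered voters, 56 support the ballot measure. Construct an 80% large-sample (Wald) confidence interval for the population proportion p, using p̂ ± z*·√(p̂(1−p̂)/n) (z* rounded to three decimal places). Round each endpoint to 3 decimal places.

(0.452, 0.575)

Sample proportion p̂ = 56/109 = 0.51376.
Standard error of p̂: √(0.249811/109) = √0.002291841 = 0.047873.
z* = 1.282 at the 80% level.
Margin of error: 1.282 × 0.047873 = 0.06137.
CI: 0.51376 ± 0.06137 = (0.452, 0.575).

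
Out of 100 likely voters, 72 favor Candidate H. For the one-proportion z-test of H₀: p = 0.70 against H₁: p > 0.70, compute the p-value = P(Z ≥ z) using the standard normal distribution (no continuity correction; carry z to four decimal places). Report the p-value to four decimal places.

The sample proportion is 72/100 = 0.72000.
Under H₀, SE = √(p₀(1−p₀)/n) = √(0.70·0.30/100) = √0.002100000 = 0.045826.
z = (p̂ − p₀)/SE = (72/100 − 0.70)/0.045826 ≈ 0.4364.
p-value = P(Z ≥ z) with z = 0.4364 → 0.3313.

p-value = 0.3313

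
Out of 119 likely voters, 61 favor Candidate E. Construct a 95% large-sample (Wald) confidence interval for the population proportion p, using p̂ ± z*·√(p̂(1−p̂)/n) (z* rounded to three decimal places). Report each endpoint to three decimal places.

(0.423, 0.602)

Sample proportion p̂ = 61/119 = 0.51261.
SE = √(p̂(1−p̂)/n) = √(0.249841/119) = 0.045820.
The 95% critical value is z* = 1.960.
Margin of error: 1.960 × 0.045820 = 0.08981.
Interval: 0.51261 ± 0.08981 → (0.423, 0.602).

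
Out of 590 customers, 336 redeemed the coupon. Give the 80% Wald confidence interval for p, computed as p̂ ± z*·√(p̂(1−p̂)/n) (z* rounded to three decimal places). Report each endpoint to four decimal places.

p̂ = 336/590 = 0.56949.
SE(p̂) = √(0.56949·0.43051/590) = 0.020385.
For 80% confidence, z* = 1.282.
Margin of error: 1.282 × 0.020385 = 0.02613.
CI: 0.56949 ± 0.02613 = (0.5434, 0.5956).

(0.5434, 0.5956)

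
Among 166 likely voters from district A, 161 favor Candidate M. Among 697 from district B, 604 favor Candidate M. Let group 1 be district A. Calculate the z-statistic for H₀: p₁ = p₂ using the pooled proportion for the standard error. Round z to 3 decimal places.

z = 3.770

p̂₁ = 161/166 = 0.96988, p̂₂ = 604/697 = 0.86657.
Pooling: p̂ = 765/863 = 0.88644.
SE = √[p̂(1−p̂)(1/n₁+1/n₂)] = √[0.88644·0.11356·(1/166+1/697)] ≈ 0.027401.
z = (p̂₁ − p̂₂)/SE = (0.96988 − 0.86657)/0.027401 = 0.10331/0.027401 = 3.770.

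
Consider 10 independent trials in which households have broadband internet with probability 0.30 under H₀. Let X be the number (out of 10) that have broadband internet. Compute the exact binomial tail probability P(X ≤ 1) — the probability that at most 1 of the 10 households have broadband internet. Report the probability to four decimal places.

P = 0.1493

X is binomial with n = 10 and p = 0.30.
P(X ≤ 1) = C(10,0)·0.30^0·0.70^10 + C(10,1)·0.30^1·0.70^9.
= 0.028248 + 0.121061 = 0.1493.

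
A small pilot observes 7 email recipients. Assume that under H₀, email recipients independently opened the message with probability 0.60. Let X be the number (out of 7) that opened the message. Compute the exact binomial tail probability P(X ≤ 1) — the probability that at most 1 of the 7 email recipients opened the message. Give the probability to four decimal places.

P = 0.0188

X ~ Binomial(n=7, p=0.60).
P(X ≤ 1) = C(7,0)·0.60^0·0.40^7 + C(7,1)·0.60^1·0.40^6.
= 0.001638 + 0.017203 = 0.0188.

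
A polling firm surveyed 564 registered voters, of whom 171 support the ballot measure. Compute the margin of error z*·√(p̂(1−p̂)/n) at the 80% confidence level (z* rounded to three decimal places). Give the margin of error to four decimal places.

ME = 0.0248

With x = 171 successes in n = 564, p̂ = 0.30319.
SE(p̂) = √(0.30319·0.69681/564) = 0.019354.
The 80% critical value is z* = 1.282.
So ME = 0.0248.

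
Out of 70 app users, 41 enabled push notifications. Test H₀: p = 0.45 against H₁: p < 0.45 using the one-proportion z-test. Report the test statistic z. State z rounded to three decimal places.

The sample proportion is 41/70 = 0.58571.
Under H₀, SE = √(p₀(1−p₀)/n) = √(0.45·0.55/70) = √0.003535714 = 0.059462.
z = (p̂ − p₀)/SE = (0.58571 − 0.45)/0.059462 = 2.282.

z = 2.282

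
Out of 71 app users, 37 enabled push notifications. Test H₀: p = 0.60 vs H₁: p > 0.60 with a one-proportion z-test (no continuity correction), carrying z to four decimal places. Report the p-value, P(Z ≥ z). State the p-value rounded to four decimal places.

With x = 37 successes in n = 71, p̂ = 0.52113.
SE₀ = √(0.60·0.40/71) = 0.058140.
Test statistic (full precision, shown to 4 dp): z = (37/71 − 0.60)/SE₀ ≈ -1.3566.
From the standard normal, P(Z ≥ z) = 0.9125.

p-value = 0.9125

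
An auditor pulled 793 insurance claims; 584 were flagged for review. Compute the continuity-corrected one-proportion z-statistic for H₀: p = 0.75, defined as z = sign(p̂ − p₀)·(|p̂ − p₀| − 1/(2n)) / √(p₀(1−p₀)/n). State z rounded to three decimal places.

Sample proportion p̂ = 584/793 = 0.73644. p̂ − p₀ = -0.013556.
1/(2n) = 0.000631.
Corrected numerator: |-0.013556| − 0.000631 = 0.012925.
Under H₀, SE = √(p₀(1−p₀)/n) = √(0.75·0.25/793) = √0.000236444 = 0.015377.
z = (−)0.012925/0.015377 = -0.841.

z = -0.841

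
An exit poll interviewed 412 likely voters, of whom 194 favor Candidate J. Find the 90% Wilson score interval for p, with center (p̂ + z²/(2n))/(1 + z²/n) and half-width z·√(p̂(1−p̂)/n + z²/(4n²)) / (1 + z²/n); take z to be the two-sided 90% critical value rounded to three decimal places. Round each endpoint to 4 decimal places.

(0.4307, 0.5114)

Here p̂ = 194/412 = 0.47087 and z = 1.645 (z² = 2.706025).
Denominator 1 + z²/n = 1 + 2.706025/412 = 1.006568.
Center = (0.47087 + 0.003284)/1.006568 = 0.47106.
Radicand: p̂(1−p̂)/n + z²/(4n²) = 0.000604737 + 0.000003985 = 0.000608722.
Half-width = 1.645·√0.000608722/1.006568 = 0.04032.
Interval: 0.47106 ± 0.04032 → (0.4307, 0.5114).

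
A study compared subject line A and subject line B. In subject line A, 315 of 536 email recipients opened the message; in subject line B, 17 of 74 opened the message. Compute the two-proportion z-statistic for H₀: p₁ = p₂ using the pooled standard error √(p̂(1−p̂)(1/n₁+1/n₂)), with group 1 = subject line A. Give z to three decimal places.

p̂₁ = 315/536 = 0.58769, p̂₂ = 17/74 = 0.22973.
Pooling: p̂ = 332/610 = 0.54426.
Pooled SE = √[0.2480408·0.01537919] ≈ 0.061763.
z = 0.35796/0.061763 = 5.796.

z = 5.796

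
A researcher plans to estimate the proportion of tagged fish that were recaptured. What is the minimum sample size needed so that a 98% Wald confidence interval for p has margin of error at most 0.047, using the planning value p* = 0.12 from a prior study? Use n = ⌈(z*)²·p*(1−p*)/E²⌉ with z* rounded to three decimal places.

n = 259

The 98% critical value is z* = 2.326.
p*(1−p*) = 0.12·0.88 = 0.1056.
(z*)²·p*(1−p*)/E² = 5.410276·0.1056/0.002209 = 258.635.
Rounding up, n = 259.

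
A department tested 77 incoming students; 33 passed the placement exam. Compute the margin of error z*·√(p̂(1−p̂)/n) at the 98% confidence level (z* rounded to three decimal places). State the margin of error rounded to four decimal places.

p̂ = 33/77 = 0.42857.
Standard error of p̂: √(0.244898/77) = √0.003180493 = 0.056396.
For 98% confidence, z* = 2.326.
ME = 2.326·0.056396 = 0.1312.

ME = 0.1312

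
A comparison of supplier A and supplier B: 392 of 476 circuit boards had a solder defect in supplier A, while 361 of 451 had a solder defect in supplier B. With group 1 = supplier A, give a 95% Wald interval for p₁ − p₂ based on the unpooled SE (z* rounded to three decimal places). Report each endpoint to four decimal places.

p̂₁ = 392/476 = 0.82353, p̂₂ = 361/451 = 0.80044; p̂₁ − p̂₂ = 0.02309.
SE = √(0.000305312 + 0.000354177) = √0.000659489 = 0.025681.
The 95% critical value is z* = 1.960. Margin of error = 0.05033.
CI: 0.02309 ± 0.05033 = (-0.0272, 0.0734).

(-0.0272, 0.0734)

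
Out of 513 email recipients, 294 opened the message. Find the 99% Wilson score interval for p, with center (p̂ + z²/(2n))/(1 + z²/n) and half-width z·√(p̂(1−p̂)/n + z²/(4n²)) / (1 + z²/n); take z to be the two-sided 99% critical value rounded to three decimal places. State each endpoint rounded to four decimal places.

(0.5163, 0.6281)

p̂ = 294/513 = 0.57310; z = 2.576, so z² = 6.635776.
Denominator 1 + z²/n = 1 + 6.635776/513 = 1.012935.
Center = (0.57310 + 0.006468)/1.012935 = 0.57217.
Radicand: p̂(1−p̂)/n + z²/(4n²) = 0.000476913 + 0.000006304 = 0.000483217.
Half-width = z·√(radicand)/denom = 2.576·0.021982/1.012935 = 0.05590.
So the interval runs from 0.5163 to 0.6281.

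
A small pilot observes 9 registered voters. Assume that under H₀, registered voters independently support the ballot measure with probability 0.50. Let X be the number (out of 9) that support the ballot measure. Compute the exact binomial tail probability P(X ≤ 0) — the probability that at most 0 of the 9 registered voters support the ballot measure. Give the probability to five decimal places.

X ~ Binomial(n=9, p=0.50).
P(X ≤ 0) = C(9,0)·0.50^0·0.50^9.
= 0.001953 = 0.00195.

P = 0.00195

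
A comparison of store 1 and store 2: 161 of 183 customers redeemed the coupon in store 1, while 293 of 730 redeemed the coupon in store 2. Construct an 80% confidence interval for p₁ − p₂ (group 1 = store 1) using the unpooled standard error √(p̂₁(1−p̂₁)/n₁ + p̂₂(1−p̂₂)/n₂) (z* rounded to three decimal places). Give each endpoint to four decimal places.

(0.4398, 0.5170)

p̂₁ = 161/183 = 0.87978, p̂₂ = 293/730 = 0.40137; p̂₁ − p̂₂ = 0.47841.
Unpooled SE = √(p̂₁(1−p̂₁)/n₁ + p̂₂(1−p̂₂)/n₂) = √(0.000577957 + 0.000329140) = 0.030118.
The 80% critical value is z* = 1.282. Margin = 1.282·0.030118 = 0.03861.
CI: 0.47841 ± 0.03861 = (0.4398, 0.5170).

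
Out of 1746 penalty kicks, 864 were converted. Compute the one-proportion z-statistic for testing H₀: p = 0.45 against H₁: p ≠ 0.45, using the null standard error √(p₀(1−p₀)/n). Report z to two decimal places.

The sample proportion is 864/1746 = 0.49485.
SE₀ = √(0.45·0.55/1746) = 0.011906.
Test statistic: z = 0.04485/0.011906 = 3.77.

z = 3.77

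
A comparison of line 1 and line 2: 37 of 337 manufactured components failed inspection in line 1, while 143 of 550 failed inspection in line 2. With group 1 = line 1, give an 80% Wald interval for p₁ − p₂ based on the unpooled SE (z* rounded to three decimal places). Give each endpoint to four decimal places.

p̂₁ = 0.10979, p̂₂ = 0.26000, so the observed difference is -0.15021.
Unpooled SE = √(p̂₁(1−p̂₁)/n₁ + p̂₂(1−p̂₂)/n₂) = √(0.000290024 + 0.000349818) = 0.025295.
z* = 1.282 at the 80% level. Margin of error = 0.03243.
So the interval runs from -0.1826 to -0.1178.

(-0.1826, -0.1178)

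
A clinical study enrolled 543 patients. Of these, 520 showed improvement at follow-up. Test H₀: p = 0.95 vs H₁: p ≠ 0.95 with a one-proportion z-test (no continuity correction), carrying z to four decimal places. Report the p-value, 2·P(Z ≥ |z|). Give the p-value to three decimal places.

p-value = 0.414

Sample proportion p̂ = 520/543 = 0.95764.
SE₀ = √(0.95·0.05/543) = 0.009353.
Test statistic (full precision, shown to 4 dp): z = (520/543 − 0.95)/SE₀ ≈ 0.8171.
From the standard normal, 2·P(Z ≥ |z|) = 0.414.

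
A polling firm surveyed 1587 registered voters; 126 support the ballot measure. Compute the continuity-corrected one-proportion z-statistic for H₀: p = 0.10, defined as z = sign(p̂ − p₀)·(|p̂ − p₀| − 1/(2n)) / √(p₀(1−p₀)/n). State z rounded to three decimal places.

z = -2.694

p̂ = 126/1587 = 0.07940. p̂ − p₀ = -0.020605.
Continuity correction 1/(2n) = 1/3174 = 0.000315.
Corrected numerator: |-0.020605| − 0.000315 = 0.020290.
SE₀ = √(0.10·0.90/1587) = 0.007531.
z = −0.020290/0.007531 = -2.694.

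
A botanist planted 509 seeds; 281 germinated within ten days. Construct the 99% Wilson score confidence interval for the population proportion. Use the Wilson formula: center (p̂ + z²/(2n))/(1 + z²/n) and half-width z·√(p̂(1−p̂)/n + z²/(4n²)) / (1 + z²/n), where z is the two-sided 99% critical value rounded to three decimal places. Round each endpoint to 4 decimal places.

(0.4950, 0.6078)

p̂ = 281/509 = 0.55206; z = 2.576, so z² = 6.635776.
1 + z²/n = 1.013037.
Center = (0.55206 + 0.006518)/1.013037 = 0.55139.
Radicand: p̂(1−p̂)/n + z²/(4n²) = 0.000485834 + 0.000006403 = 0.000492237.
Half-width = z·√(radicand)/denom = 2.576·0.022186/1.013037 = 0.05642.
So the interval runs from 0.4950 to 0.6078.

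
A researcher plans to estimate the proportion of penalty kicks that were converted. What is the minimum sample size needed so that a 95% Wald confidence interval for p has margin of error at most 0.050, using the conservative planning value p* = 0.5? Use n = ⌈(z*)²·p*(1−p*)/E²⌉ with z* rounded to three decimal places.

n = 385

For 95% confidence, z* = 1.960.
p*(1−p*) = 0.2500.
Required n before rounding: 3.841600 × 0.2500 / 0.050² = 384.160.
⌈384.160⌉ = 385.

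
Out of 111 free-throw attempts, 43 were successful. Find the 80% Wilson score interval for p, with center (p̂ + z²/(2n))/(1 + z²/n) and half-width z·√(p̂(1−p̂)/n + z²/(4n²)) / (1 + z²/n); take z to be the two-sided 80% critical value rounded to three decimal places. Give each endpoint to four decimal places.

Here p̂ = 43/111 = 0.38739 and z = 1.282 (z² = 1.643524).
Denominator 1 + z²/n = 1 + 1.643524/111 = 1.014807.
Adjusted center: (0.38739 + z²/(2n))/1.014807 = 0.38903.
Radicand: p̂(1−p̂)/n + z²/(4n²) = 0.002138004 + 0.000033348 = 0.002171352.
Half-width = z·√(radicand)/denom = 1.282·0.046598/1.014807 = 0.05887.
CI: 0.38903 ± 0.05887 = (0.3302, 0.4479).

(0.3302, 0.4479)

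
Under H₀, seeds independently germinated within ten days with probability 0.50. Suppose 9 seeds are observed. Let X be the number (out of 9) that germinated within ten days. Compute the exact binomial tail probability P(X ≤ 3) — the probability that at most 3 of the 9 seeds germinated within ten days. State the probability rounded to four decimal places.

P = 0.2539

X is binomial with n = 9 and p = 0.50.
P(X ≤ 3) = C(9,0)·0.50^0·0.50^9 + C(9,1)·0.50^1·0.50^8 + C(9,2)·0.50^2·0.50^7 + C(9,3)·0.50^3·0.50^6.
= 0.001953 + 0.017578 + 0.070312 + 0.164062 = 0.2539.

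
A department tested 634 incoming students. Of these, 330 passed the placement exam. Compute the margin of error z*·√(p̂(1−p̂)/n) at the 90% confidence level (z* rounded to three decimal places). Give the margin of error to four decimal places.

Sample proportion p̂ = 330/634 = 0.52050.
SE(p̂) = √(0.52050·0.47950/634) = 0.019841.
For 90% confidence, z* = 1.645.
ME = 1.645·0.019841 = 0.0326.

ME = 0.0326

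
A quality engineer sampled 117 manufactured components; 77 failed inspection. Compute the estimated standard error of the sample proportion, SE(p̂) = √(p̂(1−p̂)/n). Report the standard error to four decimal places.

SE = 0.0439

With x = 77 successes in n = 117, p̂ = 0.65812.
p̂(1−p̂) = 0.65812·0.34188 = 0.224998.
SE = √(0.224998/117) = √0.001923060 = 0.0439.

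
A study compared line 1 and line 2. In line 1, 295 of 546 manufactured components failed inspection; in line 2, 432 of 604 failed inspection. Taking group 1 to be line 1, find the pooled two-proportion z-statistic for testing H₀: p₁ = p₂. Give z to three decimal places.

z = -6.143

Sample proportions: p̂₁ = 295/546 = 0.54029 and p̂₂ = 432/604 = 0.71523.
Pooled p̂ = (295+432)/(546+604) = 727/1150 = 0.63217.
Pooled SE = √[0.2325301·0.00348713] ≈ 0.028476.
z = (p̂₁ − p̂₂)/SE = (0.54029 − 0.71523)/0.028476 = -0.17494/0.028476 = -6.143.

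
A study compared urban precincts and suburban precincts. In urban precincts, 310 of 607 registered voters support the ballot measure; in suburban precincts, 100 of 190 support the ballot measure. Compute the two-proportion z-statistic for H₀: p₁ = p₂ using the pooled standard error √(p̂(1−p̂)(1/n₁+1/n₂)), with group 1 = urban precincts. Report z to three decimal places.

Sample proportions: p̂₁ = 310/607 = 0.51071 and p̂₂ = 100/190 = 0.52632.
Pooling: p̂ = 410/797 = 0.51443.
SE = √[p̂(1−p̂)(1/n₁+1/n₂)] = √[0.51443·0.48557·(1/607+1/190)] ≈ 0.041548.
z = -0.01561/0.041548 = -0.376.

z = -0.376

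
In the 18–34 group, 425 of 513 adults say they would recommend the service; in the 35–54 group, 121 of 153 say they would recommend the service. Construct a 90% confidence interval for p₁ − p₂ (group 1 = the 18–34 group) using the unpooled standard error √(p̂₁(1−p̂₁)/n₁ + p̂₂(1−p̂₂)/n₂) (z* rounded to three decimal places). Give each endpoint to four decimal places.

(-0.0230, 0.0982)

p̂₁ = 425/513 = 0.82846, p̂₂ = 121/153 = 0.79085; p̂₁ − p̂₂ = 0.03761.
SE = √(0.000277025 + 0.001081088) = √0.001358113 = 0.036853.
The 90% critical value is z* = 1.645. Margin of error = 0.06062.
CI: 0.03761 ± 0.06062 = (-0.0230, 0.0982).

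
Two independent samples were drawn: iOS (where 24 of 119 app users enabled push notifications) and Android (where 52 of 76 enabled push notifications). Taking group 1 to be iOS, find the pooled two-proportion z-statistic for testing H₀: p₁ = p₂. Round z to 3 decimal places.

Sample proportions: p̂₁ = 24/119 = 0.20168 and p̂₂ = 52/76 = 0.68421.
Pooled p̂ = (24+52)/(119+76) = 76/195 = 0.38974.
Pooled SE = √[0.2378435·0.02156126] ≈ 0.071611.
z = -0.48253/0.071611 = -6.738.

z = -6.738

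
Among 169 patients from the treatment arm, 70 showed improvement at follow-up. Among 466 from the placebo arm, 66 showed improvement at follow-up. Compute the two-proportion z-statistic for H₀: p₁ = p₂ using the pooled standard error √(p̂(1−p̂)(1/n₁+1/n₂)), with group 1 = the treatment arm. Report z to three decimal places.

p̂₁ = 70/169 = 0.41420, p̂₂ = 66/466 = 0.14163.
Pooled p̂ = (70+66)/(169+466) = 136/635 = 0.21417.
Pooled SE = √[0.1683031·0.00806308] ≈ 0.036838.
z = (p̂₁ − p̂₂)/SE = (0.41420 − 0.14163)/0.036838 = 0.27257/0.036838 = 7.399.

z = 7.399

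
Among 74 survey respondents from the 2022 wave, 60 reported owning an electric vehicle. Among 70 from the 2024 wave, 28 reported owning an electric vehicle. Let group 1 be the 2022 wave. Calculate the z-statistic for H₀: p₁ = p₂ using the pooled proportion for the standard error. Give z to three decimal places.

p̂₁ = 60/74 = 0.81081, p̂₂ = 28/70 = 0.40000.
Pooling: p̂ = 88/144 = 0.61111.
Pooled SE = √[0.2376543·0.02779923] ≈ 0.081281.
z = (p̂₁ − p̂₂)/SE = (0.81081 − 0.40000)/0.081281 = 0.41081/0.081281 = 5.054.

z = 5.054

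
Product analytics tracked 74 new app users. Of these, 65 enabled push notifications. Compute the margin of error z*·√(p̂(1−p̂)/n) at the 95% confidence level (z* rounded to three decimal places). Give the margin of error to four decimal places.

The sample proportion is 65/74 = 0.87838.
Standard error of p̂: √(0.106830/74) = √0.001443646 = 0.037995.
z* = 1.960 at the 95% level.
So ME = 0.0745.

ME = 0.0745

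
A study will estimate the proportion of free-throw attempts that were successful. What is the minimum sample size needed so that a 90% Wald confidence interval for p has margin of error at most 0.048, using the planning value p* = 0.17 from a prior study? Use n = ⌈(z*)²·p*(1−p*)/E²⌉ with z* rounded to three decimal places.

n = 166

The 90% critical value is z* = 1.645.
p*(1−p*) = 0.1411.
(z*)²·p*(1−p*)/E² = 2.706025·0.1411/0.002304 = 165.721.
Rounding up, n = 166.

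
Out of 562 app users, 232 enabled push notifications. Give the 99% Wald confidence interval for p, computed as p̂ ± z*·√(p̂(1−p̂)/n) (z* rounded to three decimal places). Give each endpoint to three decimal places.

The sample proportion is 232/562 = 0.41281.
SE(p̂) = √(0.41281·0.58719/562) = 0.020768.
z* = 2.576 at the 99% level.
Margin = 2.576·0.020768 = 0.05350.
Interval: 0.41281 ± 0.05350 → (0.359, 0.466).

(0.359, 0.466)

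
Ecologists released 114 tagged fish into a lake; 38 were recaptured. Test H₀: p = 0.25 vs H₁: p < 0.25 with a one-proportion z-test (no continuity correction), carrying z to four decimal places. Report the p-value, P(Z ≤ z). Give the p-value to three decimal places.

p-value = 0.980

With x = 38 successes in n = 114, p̂ = 0.33333.
Null standard error: √(0.25·0.75/114) = √0.001644737 = 0.040555.
Test statistic (full precision, shown to 4 dp): z = (38/114 − 0.25)/SE₀ ≈ 2.0548.
From the standard normal, P(Z ≤ z) = 0.980.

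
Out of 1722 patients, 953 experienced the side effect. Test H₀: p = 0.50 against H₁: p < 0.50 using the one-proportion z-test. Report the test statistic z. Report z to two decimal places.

z = 4.43

The sample proportion is 953/1722 = 0.55343.
Under H₀, SE = √(p₀(1−p₀)/n) = √(0.50·0.50/1722) = √0.000145180 = 0.012049.
Test statistic: z = 0.05343/0.012049 = 4.43.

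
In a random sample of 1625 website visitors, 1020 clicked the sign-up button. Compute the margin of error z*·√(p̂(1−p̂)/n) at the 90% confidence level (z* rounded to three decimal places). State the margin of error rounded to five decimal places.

p̂ = 1020/1625 = 0.62769.
SE(p̂) = √(0.62769·0.37231/1625) = 0.011992.
The 90% critical value is z* = 1.645.
Margin of error = z*·SE = 1.645 × 0.011992 = 0.01973.

ME = 0.01973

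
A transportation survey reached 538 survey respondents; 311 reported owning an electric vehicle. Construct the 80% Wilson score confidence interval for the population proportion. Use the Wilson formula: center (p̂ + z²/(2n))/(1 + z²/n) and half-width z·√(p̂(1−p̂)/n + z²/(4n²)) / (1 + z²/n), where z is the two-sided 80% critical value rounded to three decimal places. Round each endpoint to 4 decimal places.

Here p̂ = 311/538 = 0.57807 and z = 1.282 (z² = 1.643524).
1 + z²/n = 1.003055.
Center = (0.57807 + 0.001527)/1.003055 = 0.57783.
Radicand: p̂(1−p̂)/n + z²/(4n²) = 0.000453356 + 0.000001420 = 0.000454776.
Half-width = 1.282·√0.000454776/1.003055 = 0.02726.
So the interval runs from 0.5506 to 0.6051.

(0.5506, 0.6051)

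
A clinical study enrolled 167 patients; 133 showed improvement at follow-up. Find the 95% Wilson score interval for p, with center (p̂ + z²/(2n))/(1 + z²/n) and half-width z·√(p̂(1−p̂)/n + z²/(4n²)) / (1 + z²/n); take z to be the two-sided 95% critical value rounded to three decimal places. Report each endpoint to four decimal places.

p̂ = 133/167 = 0.79641; z = 1.960, so z² = 3.841600.
1 + z²/n = 1.023004.
Center = (0.79641 + 0.011502)/1.023004 = 0.78974.
Radicand: p̂(1−p̂)/n + z²/(4n²) = 0.000970915 + 0.000034437 = 0.001005352.
Half-width = z·√(radicand)/denom = 1.960·0.031707/1.023004 = 0.06075.
So the interval runs from 0.7290 to 0.8505.

(0.7290, 0.8505)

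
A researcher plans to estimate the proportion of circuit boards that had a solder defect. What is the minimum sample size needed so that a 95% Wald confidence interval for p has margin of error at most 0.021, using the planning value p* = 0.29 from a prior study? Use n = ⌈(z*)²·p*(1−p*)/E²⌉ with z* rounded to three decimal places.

z* = 1.960 at the 95% level.
p*(1−p*) = 0.2059.
Required n before rounding: 3.841600 × 0.2059 / 0.021² = 1793.618.
Rounding up, n = 1794.

n = 1794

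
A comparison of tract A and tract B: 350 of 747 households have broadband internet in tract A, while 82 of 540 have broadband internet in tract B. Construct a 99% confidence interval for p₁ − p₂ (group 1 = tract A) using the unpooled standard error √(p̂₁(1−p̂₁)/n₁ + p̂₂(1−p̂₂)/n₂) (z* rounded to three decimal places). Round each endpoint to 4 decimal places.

p̂₁ = 350/747 = 0.46854, p̂₂ = 82/540 = 0.15185; p̂₁ − p̂₂ = 0.31669.
Unpooled SE = √(p̂₁(1−p̂₁)/n₁ + p̂₂(1−p̂₂)/n₂) = √(0.000333347 + 0.000238505) = 0.023913.
z* = 2.576 at the 99% level. Margin = 2.576·0.023913 = 0.06160.
Interval: 0.31669 ± 0.06160 → (0.2551, 0.3783).

(0.2551, 0.3783)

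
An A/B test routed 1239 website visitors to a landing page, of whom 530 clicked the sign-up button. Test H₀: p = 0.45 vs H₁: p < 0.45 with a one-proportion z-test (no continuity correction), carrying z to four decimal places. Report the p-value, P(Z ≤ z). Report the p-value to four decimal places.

p-value = 0.0578

Sample proportion p̂ = 530/1239 = 0.42776.
SE₀ = √(0.45·0.55/1239) = 0.014134.
Test statistic (full precision, shown to 4 dp): z = (530/1239 − 0.45)/SE₀ ≈ -1.5733.
From the standard normal, P(Z ≤ z) = 0.0578.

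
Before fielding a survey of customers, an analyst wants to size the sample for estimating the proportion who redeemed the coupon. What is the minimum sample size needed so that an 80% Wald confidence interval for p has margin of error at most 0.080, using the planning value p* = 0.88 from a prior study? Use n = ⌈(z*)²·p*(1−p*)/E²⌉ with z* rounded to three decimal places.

n = 28

The 80% critical value is z* = 1.282.
p*(1−p*) = 0.1056.
Required n before rounding: 1.643524 × 0.1056 / 0.080² = 27.118.
Rounding up, n = 28.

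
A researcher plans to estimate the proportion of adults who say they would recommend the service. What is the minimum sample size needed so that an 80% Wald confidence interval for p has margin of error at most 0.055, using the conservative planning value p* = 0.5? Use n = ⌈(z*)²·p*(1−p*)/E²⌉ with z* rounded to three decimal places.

n = 136

For 80% confidence, z* = 1.282.
p*(1−p*) = 0.50·0.50 = 0.2500.
Required n before rounding: 1.643524 × 0.2500 / 0.055² = 135.828.
Rounding up, n = 136.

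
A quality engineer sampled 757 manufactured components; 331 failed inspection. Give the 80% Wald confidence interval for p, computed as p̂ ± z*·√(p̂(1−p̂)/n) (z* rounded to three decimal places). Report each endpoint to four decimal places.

The sample proportion is 331/757 = 0.43725.
SE(p̂) = √(0.43725·0.56275/757) = 0.018029.
For 80% confidence, z* = 1.282.
Margin = 1.282·0.018029 = 0.02311.
CI: 0.43725 ± 0.02311 = (0.4141, 0.4604).

(0.4141, 0.4604)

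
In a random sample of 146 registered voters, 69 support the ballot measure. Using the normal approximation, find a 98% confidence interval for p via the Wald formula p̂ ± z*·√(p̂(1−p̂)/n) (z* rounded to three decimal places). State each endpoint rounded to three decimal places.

p̂ = 69/146 = 0.47260.
Standard error of p̂: √(0.249249/146) = √0.001707188 = 0.041318.
The 98% critical value is z* = 2.326.
Margin of error: 2.326 × 0.041318 = 0.09611.
Interval: 0.47260 ± 0.09611 → (0.376, 0.569).

(0.376, 0.569)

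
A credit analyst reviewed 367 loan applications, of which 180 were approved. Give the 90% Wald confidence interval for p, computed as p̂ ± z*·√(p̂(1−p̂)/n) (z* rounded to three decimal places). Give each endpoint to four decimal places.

(0.4475, 0.5334)

p̂ = 180/367 = 0.49046.
SE = √(p̂(1−p̂)/n) = √(0.249909/367) = 0.026095.
The 90% critical value is z* = 1.645.
Margin = 1.645·0.026095 = 0.04293.
CI: 0.49046 ± 0.04293 = (0.4475, 0.5334).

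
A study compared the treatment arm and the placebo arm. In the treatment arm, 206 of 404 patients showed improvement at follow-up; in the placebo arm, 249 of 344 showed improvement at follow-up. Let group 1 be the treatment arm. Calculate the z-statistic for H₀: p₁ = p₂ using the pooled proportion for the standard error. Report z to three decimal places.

z = -5.974

p̂₁ = 206/404 = 0.50990, p̂₂ = 249/344 = 0.72384.
Pooling: p̂ = 455/748 = 0.60829.
SE = √[p̂(1−p̂)(1/n₁+1/n₂)] = √[0.60829·0.39171·(1/404+1/344)] ≈ 0.035811.
z = (p̂₁ − p̂₂)/SE = (0.50990 − 0.72384)/0.035811 = -0.21394/0.035811 = -5.974.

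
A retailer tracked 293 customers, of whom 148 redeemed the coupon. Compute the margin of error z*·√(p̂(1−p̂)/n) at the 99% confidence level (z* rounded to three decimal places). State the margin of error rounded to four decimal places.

ME = 0.0752

Sample proportion p̂ = 148/293 = 0.50512.
Standard error of p̂: √(0.249974/293) = √0.000853153 = 0.029209.
The 99% critical value is z* = 2.576.
Margin of error = z*·SE = 2.576 × 0.029209 = 0.0752.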